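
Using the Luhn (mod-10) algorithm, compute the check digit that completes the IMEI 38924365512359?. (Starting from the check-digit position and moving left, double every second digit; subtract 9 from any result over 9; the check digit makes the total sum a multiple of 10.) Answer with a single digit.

1

Partial digits right→left: 9 5 3 2 1 5 5 6 3 4 2 9 8 3
Double every second digit counting from the check-digit position (so the 1st, 3rd, 5th, ... of the partial from the right).
  doubled (with −9 where >9): 9 6 2 1 6 4 7 → sum 35
  kept as-is: 5 2 5 6 4 9 3 → sum 34
Total = 35 + 34 = 69.
Check digit = (10 − (69 mod 10)) mod 10 = 1.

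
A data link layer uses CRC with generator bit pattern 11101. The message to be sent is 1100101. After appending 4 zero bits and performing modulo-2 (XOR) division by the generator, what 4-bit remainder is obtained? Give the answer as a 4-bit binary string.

1111

Append 4 zeros: 11001010000. Divide by 11101 (XOR where the leading bit is 1):
  pos 0: 11001 XOR 11101 = 00100
  pos 2: 10001 XOR 11101 = 01100
  pos 3: 11000 XOR 11101 = 00101
  pos 5: 10100 XOR 11101 = 01001
  pos 6: 10010 XOR 11101 = 01111
Remainder (last 4 bits) = 1111. This is the CRC / FCS.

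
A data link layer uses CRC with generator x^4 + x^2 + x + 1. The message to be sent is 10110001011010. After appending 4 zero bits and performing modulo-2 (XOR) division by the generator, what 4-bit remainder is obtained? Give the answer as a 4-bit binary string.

Append 4 zeros: 101100010110100000. Divide by 10111 (XOR where the leading bit is 1):
  pos 0: 10110 XOR 10111 = 00001
  pos 4: 10010 XOR 10111 = 00101
  pos 6: 10111 XOR 10111 = 00000
  pos 12: 10000 XOR 10111 = 00111
Remainder (last 4 bits) = 1110. This is the CRC / FCS.

1110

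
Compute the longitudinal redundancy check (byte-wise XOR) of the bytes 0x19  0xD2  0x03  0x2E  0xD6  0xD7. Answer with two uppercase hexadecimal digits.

XOR the bytes together:
  start with 0x19
  0x19 ⊕ 0xD2 = 0xCB
  0xCB ⊕ 0x03 = 0xC8
  0xC8 ⊕ 0x2E = 0xE6
  0xE6 ⊕ 0xD6 = 0x30
  0x30 ⊕ 0xD7 = 0xE7

E7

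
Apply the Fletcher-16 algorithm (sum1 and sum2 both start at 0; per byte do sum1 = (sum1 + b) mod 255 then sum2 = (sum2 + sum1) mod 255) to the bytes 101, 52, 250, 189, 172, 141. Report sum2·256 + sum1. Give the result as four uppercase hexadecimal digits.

Running sums (mod 255):
  after byte 0 (101): sum1=101, sum2=101
  after byte 1 (52): sum1=153, sum2=254
  after byte 2 (250): sum1=148, sum2=147
  after byte 3 (189): sum1=82, sum2=229
  after byte 4 (172): sum1=254, sum2=228
  after byte 5 (141): sum1=140, sum2=113
Checksum = sum2·256 + sum1 = 113·256 + 140 = 29068 = 0x718C.

718C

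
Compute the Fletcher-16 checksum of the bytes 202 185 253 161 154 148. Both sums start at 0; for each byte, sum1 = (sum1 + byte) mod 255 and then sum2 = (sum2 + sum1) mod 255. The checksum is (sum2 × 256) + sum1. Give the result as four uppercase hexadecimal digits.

0853

Running sums (mod 255):
  after byte 0 (202): sum1=202, sum2=202
  after byte 1 (185): sum1=132, sum2=79
  after byte 2 (253): sum1=130, sum2=209
  after byte 3 (161): sum1=36, sum2=245
  after byte 4 (154): sum1=190, sum2=180
  after byte 5 (148): sum1=83, sum2=8
Checksum = sum2·256 + sum1 = 8·256 + 83 = 2131 = 0x0853.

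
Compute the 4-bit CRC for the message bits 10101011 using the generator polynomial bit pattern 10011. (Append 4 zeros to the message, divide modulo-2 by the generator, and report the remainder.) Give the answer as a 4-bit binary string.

1010

Append 4 zeros: 101010110000. Divide by 10011 (XOR where the leading bit is 1):
  pos 0: 10101 XOR 10011 = 00110
  pos 2: 11001 XOR 10011 = 01010
  pos 3: 10101 XOR 10011 = 00110
  pos 5: 11000 XOR 10011 = 01011
  pos 6: 10110 XOR 10011 = 00101
Remainder (last 4 bits) = 1010. This is the CRC / FCS.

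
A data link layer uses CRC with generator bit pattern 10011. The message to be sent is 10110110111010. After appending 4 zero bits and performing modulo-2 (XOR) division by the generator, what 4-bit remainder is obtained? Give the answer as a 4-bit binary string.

1111

Append 4 zeros: 101101101110100000. Divide by 10011 (XOR where the leading bit is 1):
  pos 0: 10110 XOR 10011 = 00101
  pos 2: 10111 XOR 10011 = 00100
  pos 4: 10001 XOR 10011 = 00010
  pos 7: 10110 XOR 10011 = 00101
  pos 9: 10110 XOR 10011 = 00101
  pos 11: 10100 XOR 10011 = 00111
  pos 13: 11100 XOR 10011 = 01111
Remainder (last 4 bits) = 1111. This is the CRC / FCS.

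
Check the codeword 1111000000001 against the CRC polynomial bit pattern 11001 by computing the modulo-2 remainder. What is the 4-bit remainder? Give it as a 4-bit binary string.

0000

Modulo-2 division of 1111000000001 by 11001:
  pos 0: 11110 XOR 11001 = 00111
  pos 2: 11100 XOR 11001 = 00101
  pos 4: 10100 XOR 11001 = 01101
  pos 5: 11010 XOR 11001 = 00011
  pos 8: 11001 XOR 11001 = 00000
Remainder = 0000 (zero — the frame passes the CRC check).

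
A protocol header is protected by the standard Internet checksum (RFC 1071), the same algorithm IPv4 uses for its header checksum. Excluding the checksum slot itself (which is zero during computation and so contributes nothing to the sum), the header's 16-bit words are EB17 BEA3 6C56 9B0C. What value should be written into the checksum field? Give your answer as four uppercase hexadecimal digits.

One's-complement addition (fold any carry out of bit 15 back into bit 0):
  0xEB17 + 0xBEA3 = 0x1A9BA → wrap carry → 0xA9BB
  0xA9BB + 0x6C56 = 0x11611 → wrap carry → 0x1612
  0x1612 + 0x9B0C = 0x0B11E
One's-complement sum = 0xB11E.
Checksum = ~0xB11E & 0xFFFF = 0x4EE1.

4EE1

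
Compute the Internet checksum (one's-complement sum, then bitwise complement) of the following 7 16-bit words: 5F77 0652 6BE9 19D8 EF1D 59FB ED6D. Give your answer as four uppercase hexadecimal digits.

One's-complement addition (fold any carry out of bit 15 back into bit 0):
  0x5F77 + 0x0652 = 0x065C9
  0x65C9 + 0x6BE9 = 0x0D1B2
  0xD1B2 + 0x19D8 = 0x0EB8A
  0xEB8A + 0xEF1D = 0x1DAA7 → wrap carry → 0xDAA8
  0xDAA8 + 0x59FB = 0x134A3 → wrap carry → 0x34A4
  0x34A4 + 0xED6D = 0x12211 → wrap carry → 0x2212
One's-complement sum = 0x2212.
Checksum = ~0x2212 & 0xFFFF = 0xDDED.

DDED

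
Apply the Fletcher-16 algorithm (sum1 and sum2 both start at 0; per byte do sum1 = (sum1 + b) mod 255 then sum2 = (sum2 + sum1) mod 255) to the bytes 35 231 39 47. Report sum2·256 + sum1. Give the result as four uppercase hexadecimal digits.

Running sums (mod 255):
  after byte 0 (35): sum1=35, sum2=35
  after byte 1 (231): sum1=11, sum2=46
  after byte 2 (39): sum1=50, sum2=96
  after byte 3 (47): sum1=97, sum2=193
Checksum = sum2·256 + sum1 = 193·256 + 97 = 49505 = 0xC161.

C161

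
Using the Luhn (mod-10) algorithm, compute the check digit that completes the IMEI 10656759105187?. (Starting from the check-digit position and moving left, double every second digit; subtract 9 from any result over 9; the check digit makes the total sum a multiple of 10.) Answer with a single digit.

Partial digits right→left: 7 8 1 5 0 1 9 5 7 6 5 6 0 1
Double every second digit counting from the check-digit position (so the 1st, 3rd, 5th, ... of the partial from the right).
  doubled (with −9 where >9): 5 2 0 9 5 1 0 → sum 22
  kept as-is: 8 5 1 5 6 6 1 → sum 32
Total = 22 + 32 = 54.
Check digit = (10 − (54 mod 10)) mod 10 = 6.

6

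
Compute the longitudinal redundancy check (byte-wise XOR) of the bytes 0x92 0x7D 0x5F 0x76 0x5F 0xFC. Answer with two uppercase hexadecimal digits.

65

XOR the bytes together:
  start with 0x92
  0x92 ⊕ 0x7D = 0xEF
  0xEF ⊕ 0x5F = 0xB0
  0xB0 ⊕ 0x76 = 0xC6
  0xC6 ⊕ 0x5F = 0x99
  0x99 ⊕ 0xFC = 0x65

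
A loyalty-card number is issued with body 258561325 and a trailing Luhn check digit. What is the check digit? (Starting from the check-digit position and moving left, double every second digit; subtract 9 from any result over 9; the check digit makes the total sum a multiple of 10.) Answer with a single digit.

Partial digits right→left: 5 2 3 1 6 5 8 5 2
Double every second digit counting from the check-digit position (so the 1st, 3rd, 5th, ... of the partial from the right).
  doubled (with −9 where >9): 1 6 3 7 4 → sum 21
  kept as-is: 2 1 5 5 → sum 13
Total = 21 + 13 = 34.
Check digit = (10 − (34 mod 10)) mod 10 = 6.

6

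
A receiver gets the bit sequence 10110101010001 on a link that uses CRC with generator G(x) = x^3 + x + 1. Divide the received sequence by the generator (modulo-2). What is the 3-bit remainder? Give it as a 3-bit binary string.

000

Modulo-2 division of 10110101010001 by 1011:
  pos 0: 1011 XOR 1011 = 0000
  pos 5: 1010 XOR 1011 = 0001
  pos 8: 1100 XOR 1011 = 0111
  pos 9: 1110 XOR 1011 = 0101
  pos 10: 1011 XOR 1011 = 0000
Remainder = 000 (zero — the frame passes the CRC check).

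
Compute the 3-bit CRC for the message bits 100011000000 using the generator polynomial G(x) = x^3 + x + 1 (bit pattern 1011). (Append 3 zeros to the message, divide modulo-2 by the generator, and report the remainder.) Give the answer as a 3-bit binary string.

Append 3 zeros: 100011000000000. Divide by 1011 (XOR where the leading bit is 1):
  pos 0: 1000 XOR 1011 = 0011
  pos 2: 1111 XOR 1011 = 0100
  pos 3: 1000 XOR 1011 = 0011
  pos 5: 1100 XOR 1011 = 0111
  pos 6: 1110 XOR 1011 = 0101
  pos 7: 1010 XOR 1011 = 0001
  pos 10: 1000 XOR 1011 = 0011
Remainder (last 3 bits) = 110. This is the CRC / FCS.

110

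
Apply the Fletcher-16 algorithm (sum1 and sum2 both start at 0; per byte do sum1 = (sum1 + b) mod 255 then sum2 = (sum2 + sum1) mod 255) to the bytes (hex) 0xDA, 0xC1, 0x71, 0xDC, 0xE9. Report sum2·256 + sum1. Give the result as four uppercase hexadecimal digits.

Running sums (mod 255):
  after byte 0 (0xDA): sum1=218, sum2=218
  after byte 1 (0xC1): sum1=156, sum2=119
  after byte 2 (0x71): sum1=14, sum2=133
  after byte 3 (0xDC): sum1=234, sum2=112
  after byte 4 (0xE9): sum1=212, sum2=69
Checksum = sum2·256 + sum1 = 69·256 + 212 = 17876 = 0x45D4.

45D4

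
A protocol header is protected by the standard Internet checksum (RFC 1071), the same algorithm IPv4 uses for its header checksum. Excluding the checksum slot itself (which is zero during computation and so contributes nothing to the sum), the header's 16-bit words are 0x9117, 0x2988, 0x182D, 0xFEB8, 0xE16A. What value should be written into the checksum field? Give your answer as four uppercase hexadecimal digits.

One's-complement addition (fold any carry out of bit 15 back into bit 0):
  0x9117 + 0x2988 = 0x0BA9F
  0xBA9F + 0x182D = 0x0D2CC
  0xD2CC + 0xFEB8 = 0x1D184 → wrap carry → 0xD185
  0xD185 + 0xE16A = 0x1B2EF → wrap carry → 0xB2F0
One's-complement sum = 0xB2F0.
Checksum = ~0xB2F0 & 0xFFFF = 0x4D0F.

4D0F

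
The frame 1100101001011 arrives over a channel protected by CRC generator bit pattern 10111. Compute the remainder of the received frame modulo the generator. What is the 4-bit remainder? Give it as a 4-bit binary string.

Modulo-2 division of 1100101001011 by 10111:
  pos 0: 11001 XOR 10111 = 01110
  pos 1: 11100 XOR 10111 = 01011
  pos 2: 10111 XOR 10111 = 00000
Remainder = 1011 (nonzero — an error is detected).

1011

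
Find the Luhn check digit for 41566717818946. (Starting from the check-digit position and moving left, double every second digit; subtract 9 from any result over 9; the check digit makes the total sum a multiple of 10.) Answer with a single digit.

Partial digits right→left: 6 4 9 8 1 8 7 1 7 6 6 5 1 4
Double every second digit counting from the check-digit position (so the 1st, 3rd, 5th, ... of the partial from the right).
  doubled (with −9 where >9): 3 9 2 5 5 3 2 → sum 29
  kept as-is: 4 8 8 1 6 5 4 → sum 36
Total = 29 + 36 = 65.
Check digit = (10 − (65 mod 10)) mod 10 = 5.

5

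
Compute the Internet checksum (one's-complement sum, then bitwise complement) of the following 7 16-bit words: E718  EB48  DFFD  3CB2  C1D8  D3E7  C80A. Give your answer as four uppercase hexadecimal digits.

One's-complement addition (fold any carry out of bit 15 back into bit 0):
  0xE718 + 0xEB48 = 0x1D260 → wrap carry → 0xD261
  0xD261 + 0xDFFD = 0x1B25E → wrap carry → 0xB25F
  0xB25F + 0x3CB2 = 0x0EF11
  0xEF11 + 0xC1D8 = 0x1B0E9 → wrap carry → 0xB0EA
  0xB0EA + 0xD3E7 = 0x184D1 → wrap carry → 0x84D2
  0x84D2 + 0xC80A = 0x14CDC → wrap carry → 0x4CDD
One's-complement sum = 0x4CDD.
Checksum = ~0x4CDD & 0xFFFF = 0xB322.

B322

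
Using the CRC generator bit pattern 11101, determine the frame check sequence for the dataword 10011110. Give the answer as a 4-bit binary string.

0111

Append 4 zeros: 100111100000. Divide by 11101 (XOR where the leading bit is 1):
  pos 0: 10011 XOR 11101 = 01110
  pos 1: 11101 XOR 11101 = 00000
  pos 6: 10000 XOR 11101 = 01101
  pos 7: 11010 XOR 11101 = 00111
Remainder (last 4 bits) = 0111. This is the CRC / FCS.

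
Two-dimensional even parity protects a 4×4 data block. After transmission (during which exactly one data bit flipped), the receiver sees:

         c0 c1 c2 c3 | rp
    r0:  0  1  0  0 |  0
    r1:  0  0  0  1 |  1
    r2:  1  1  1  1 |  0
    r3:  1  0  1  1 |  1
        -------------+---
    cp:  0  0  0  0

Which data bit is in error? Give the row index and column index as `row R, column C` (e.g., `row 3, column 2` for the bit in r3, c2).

row 0, column 3

Recompute each row's even parity and compare to rp:
  r0: data parity 1, sent rp 0 → mismatch
  r1: data parity 1, sent rp 1 → ok
  r2: data parity 0, sent rp 0 → ok
  r3: data parity 1, sent rp 1 → ok
Recompute each column's even parity and compare to cp:
  c0: data parity 0, sent cp 0 → ok
  c1: data parity 0, sent cp 0 → ok
  c2: data parity 0, sent cp 0 → ok
  c3: data parity 1, sent cp 0 → mismatch
Exactly one row (r0) and one column (c3) fail → the flipped bit is at their intersection.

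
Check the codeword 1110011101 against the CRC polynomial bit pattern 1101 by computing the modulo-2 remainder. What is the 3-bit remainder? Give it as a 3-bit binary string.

000

Modulo-2 division of 1110011101 by 1101:
  pos 0: 1110 XOR 1101 = 0011
  pos 2: 1101 XOR 1101 = 0000
  pos 6: 1101 XOR 1101 = 0000
Remainder = 000 (zero — the frame passes the CRC check).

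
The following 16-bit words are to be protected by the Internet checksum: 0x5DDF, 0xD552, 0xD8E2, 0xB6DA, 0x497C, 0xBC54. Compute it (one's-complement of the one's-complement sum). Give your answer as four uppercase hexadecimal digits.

373F

One's-complement addition (fold any carry out of bit 15 back into bit 0):
  0x5DDF + 0xD552 = 0x13331 → wrap carry → 0x3332
  0x3332 + 0xD8E2 = 0x10C14 → wrap carry → 0x0C15
  0x0C15 + 0xB6DA = 0x0C2EF
  0xC2EF + 0x497C = 0x10C6B → wrap carry → 0x0C6C
  0x0C6C + 0xBC54 = 0x0C8C0
One's-complement sum = 0xC8C0.
Checksum = ~0xC8C0 & 0xFFFF = 0x373F.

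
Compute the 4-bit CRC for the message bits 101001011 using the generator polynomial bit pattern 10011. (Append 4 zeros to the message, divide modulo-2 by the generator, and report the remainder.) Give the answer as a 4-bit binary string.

0110

Append 4 zeros: 1010010110000. Divide by 10011 (XOR where the leading bit is 1):
  pos 0: 10100 XOR 10011 = 00111
  pos 2: 11110 XOR 10011 = 01101
  pos 3: 11011 XOR 10011 = 01000
  pos 4: 10001 XOR 10011 = 00010
  pos 7: 10000 XOR 10011 = 00011
Remainder (last 4 bits) = 0110. This is the CRC / FCS.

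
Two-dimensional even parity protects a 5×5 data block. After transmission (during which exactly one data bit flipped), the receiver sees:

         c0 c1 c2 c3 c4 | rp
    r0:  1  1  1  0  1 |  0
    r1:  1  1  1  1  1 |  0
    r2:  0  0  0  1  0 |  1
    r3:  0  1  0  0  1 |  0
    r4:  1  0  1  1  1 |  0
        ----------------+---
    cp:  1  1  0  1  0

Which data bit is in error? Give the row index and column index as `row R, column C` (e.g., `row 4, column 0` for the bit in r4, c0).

Recompute each row's even parity and compare to rp:
  r0: data parity 0, sent rp 0 → ok
  r1: data parity 1, sent rp 0 → mismatch
  r2: data parity 1, sent rp 1 → ok
  r3: data parity 0, sent rp 0 → ok
  r4: data parity 0, sent rp 0 → ok
Recompute each column's even parity and compare to cp:
  c0: data parity 1, sent cp 1 → ok
  c1: data parity 1, sent cp 1 → ok
  c2: data parity 1, sent cp 0 → mismatch
  c3: data parity 1, sent cp 1 → ok
  c4: data parity 0, sent cp 0 → ok
Exactly one row (r1) and one column (c2) fail → the flipped bit is at their intersection.

row 1, column 2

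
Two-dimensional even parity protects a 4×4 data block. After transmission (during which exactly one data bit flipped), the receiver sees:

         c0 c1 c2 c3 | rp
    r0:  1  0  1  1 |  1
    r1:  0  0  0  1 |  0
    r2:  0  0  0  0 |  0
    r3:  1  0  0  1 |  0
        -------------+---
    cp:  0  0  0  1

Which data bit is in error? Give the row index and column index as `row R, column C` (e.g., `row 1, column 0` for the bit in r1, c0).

Recompute each row's even parity and compare to rp:
  r0: data parity 1, sent rp 1 → ok
  r1: data parity 1, sent rp 0 → mismatch
  r2: data parity 0, sent rp 0 → ok
  r3: data parity 0, sent rp 0 → ok
Recompute each column's even parity and compare to cp:
  c0: data parity 0, sent cp 0 → ok
  c1: data parity 0, sent cp 0 → ok
  c2: data parity 1, sent cp 0 → mismatch
  c3: data parity 1, sent cp 1 → ok
Exactly one row (r1) and one column (c2) fail → the flipped bit is at their intersection.

row 1, column 2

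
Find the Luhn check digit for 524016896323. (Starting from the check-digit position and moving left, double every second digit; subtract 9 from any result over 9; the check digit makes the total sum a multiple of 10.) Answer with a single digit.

6

Partial digits right→left: 3 2 3 6 9 8 6 1 0 4 2 5
Double every second digit counting from the check-digit position (so the 1st, 3rd, 5th, ... of the partial from the right).
  doubled (with −9 where >9): 6 6 9 3 0 4 → sum 28
  kept as-is: 2 6 8 1 4 5 → sum 26
Total = 28 + 26 = 54.
Check digit = (10 − (54 mod 10)) mod 10 = 6.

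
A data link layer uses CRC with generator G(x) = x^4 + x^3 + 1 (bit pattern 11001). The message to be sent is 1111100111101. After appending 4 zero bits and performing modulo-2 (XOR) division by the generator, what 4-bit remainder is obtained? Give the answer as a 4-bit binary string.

0000

Append 4 zeros: 11111001111010000. Divide by 11001 (XOR where the leading bit is 1):
  pos 0: 11111 XOR 11001 = 00110
  pos 2: 11000 XOR 11001 = 00001
  pos 6: 11111 XOR 11001 = 00110
  pos 8: 11001 XOR 11001 = 00000
Remainder (last 4 bits) = 0000. This is the CRC / FCS.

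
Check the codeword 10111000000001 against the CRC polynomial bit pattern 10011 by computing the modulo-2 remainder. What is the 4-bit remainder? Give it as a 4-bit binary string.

1111

Modulo-2 division of 10111000000001 by 10011:
  pos 0: 10111 XOR 10011 = 00100
  pos 2: 10000 XOR 10011 = 00011
  pos 5: 11000 XOR 10011 = 01011
  pos 6: 10110 XOR 10011 = 00101
  pos 8: 10100 XOR 10011 = 00111
Remainder = 1111 (nonzero — an error is detected).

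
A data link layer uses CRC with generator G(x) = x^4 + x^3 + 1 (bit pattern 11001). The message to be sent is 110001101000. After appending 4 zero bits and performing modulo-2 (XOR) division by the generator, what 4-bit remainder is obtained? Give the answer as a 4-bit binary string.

0101

Append 4 zeros: 1100011010000000. Divide by 11001 (XOR where the leading bit is 1):
  pos 0: 11000 XOR 11001 = 00001
  pos 4: 11101 XOR 11001 = 00100
  pos 6: 10000 XOR 11001 = 01001
  pos 7: 10010 XOR 11001 = 01011
  pos 8: 10110 XOR 11001 = 01111
  pos 9: 11110 XOR 11001 = 00111
  pos 11: 11100 XOR 11001 = 00101
Remainder (last 4 bits) = 0101. This is the CRC / FCS.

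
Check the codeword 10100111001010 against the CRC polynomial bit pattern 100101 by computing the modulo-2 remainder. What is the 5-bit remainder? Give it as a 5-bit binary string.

Modulo-2 division of 10100111001010 by 100101:
  pos 0: 101001 XOR 100101 = 001100
  pos 2: 110011 XOR 100101 = 010110
  pos 3: 101100 XOR 100101 = 001001
  pos 5: 100101 XOR 100101 = 000000
Remainder = 00010 (nonzero — an error is detected).

00010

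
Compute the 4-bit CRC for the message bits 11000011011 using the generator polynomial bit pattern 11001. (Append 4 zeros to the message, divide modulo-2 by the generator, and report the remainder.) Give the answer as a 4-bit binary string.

Append 4 zeros: 110000110110000. Divide by 11001 (XOR where the leading bit is 1):
  pos 0: 11000 XOR 11001 = 00001
  pos 4: 10110 XOR 11001 = 01111
  pos 5: 11111 XOR 11001 = 00110
  pos 7: 11010 XOR 11001 = 00011
  pos 10: 11000 XOR 11001 = 00001
Remainder (last 4 bits) = 0001. This is the CRC / FCS.

0001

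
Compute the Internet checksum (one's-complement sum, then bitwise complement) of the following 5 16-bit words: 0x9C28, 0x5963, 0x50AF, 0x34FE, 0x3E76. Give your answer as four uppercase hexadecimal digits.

4650

One's-complement addition (fold any carry out of bit 15 back into bit 0):
  0x9C28 + 0x5963 = 0x0F58B
  0xF58B + 0x50AF = 0x1463A → wrap carry → 0x463B
  0x463B + 0x34FE = 0x07B39
  0x7B39 + 0x3E76 = 0x0B9AF
One's-complement sum = 0xB9AF.
Checksum = ~0xB9AF & 0xFFFF = 0x4650.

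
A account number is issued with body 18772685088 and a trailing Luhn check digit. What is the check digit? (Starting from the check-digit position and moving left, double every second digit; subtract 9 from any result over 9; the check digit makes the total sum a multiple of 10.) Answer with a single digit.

1

Partial digits right→left: 8 8 0 5 8 6 2 7 7 8 1
Double every second digit counting from the check-digit position (so the 1st, 3rd, 5th, ... of the partial from the right).
  doubled (with −9 where >9): 7 0 7 4 5 2 → sum 25
  kept as-is: 8 5 6 7 8 → sum 34
Total = 25 + 34 = 59.
Check digit = (10 − (59 mod 10)) mod 10 = 1.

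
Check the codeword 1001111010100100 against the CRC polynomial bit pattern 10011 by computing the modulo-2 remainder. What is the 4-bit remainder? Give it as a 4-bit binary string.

0100

Modulo-2 division of 1001111010100100 by 10011:
  pos 0: 10011 XOR 10011 = 00000
  pos 5: 11010 XOR 10011 = 01001
  pos 6: 10011 XOR 10011 = 00000
Remainder = 0100 (nonzero — an error is detected).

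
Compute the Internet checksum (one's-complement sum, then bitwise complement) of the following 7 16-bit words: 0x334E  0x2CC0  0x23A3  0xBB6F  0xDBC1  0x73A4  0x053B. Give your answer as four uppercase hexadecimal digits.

6C3D

One's-complement addition (fold any carry out of bit 15 back into bit 0):
  0x334E + 0x2CC0 = 0x0600E
  0x600E + 0x23A3 = 0x083B1
  0x83B1 + 0xBB6F = 0x13F20 → wrap carry → 0x3F21
  0x3F21 + 0xDBC1 = 0x11AE2 → wrap carry → 0x1AE3
  0x1AE3 + 0x73A4 = 0x08E87
  0x8E87 + 0x053B = 0x093C2
One's-complement sum = 0x93C2.
Checksum = ~0x93C2 & 0xFFFF = 0x6C3D.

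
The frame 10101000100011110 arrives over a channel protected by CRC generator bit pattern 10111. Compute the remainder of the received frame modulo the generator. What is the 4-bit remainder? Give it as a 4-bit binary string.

Modulo-2 division of 10101000100011110 by 10111:
  pos 0: 10101 XOR 10111 = 00010
  pos 3: 10000 XOR 10111 = 00111
  pos 5: 11110 XOR 10111 = 01001
  pos 6: 10010 XOR 10111 = 00101
  pos 8: 10101 XOR 10111 = 00010
  pos 11: 10111 XOR 10111 = 00000
Remainder = 0000 (zero — the frame passes the CRC check).

0000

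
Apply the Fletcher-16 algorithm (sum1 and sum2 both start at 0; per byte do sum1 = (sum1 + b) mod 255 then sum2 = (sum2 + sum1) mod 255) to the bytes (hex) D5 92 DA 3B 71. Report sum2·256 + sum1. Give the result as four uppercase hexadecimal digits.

Running sums (mod 255):
  after byte 0 (D5): sum1=213, sum2=213
  after byte 1 (92): sum1=104, sum2=62
  after byte 2 (DA): sum1=67, sum2=129
  after byte 3 (3B): sum1=126, sum2=0
  after byte 4 (71): sum1=239, sum2=239
Checksum = sum2·256 + sum1 = 239·256 + 239 = 61423 = 0xEFEF.

EFEF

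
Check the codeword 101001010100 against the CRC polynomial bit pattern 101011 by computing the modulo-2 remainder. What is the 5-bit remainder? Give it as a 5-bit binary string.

10011

Modulo-2 division of 101001010100 by 101011:
  pos 0: 101001 XOR 101011 = 000010
  pos 4: 100101 XOR 101011 = 001110
  pos 6: 111000 XOR 101011 = 010011
Remainder = 10011 (nonzero — an error is detected).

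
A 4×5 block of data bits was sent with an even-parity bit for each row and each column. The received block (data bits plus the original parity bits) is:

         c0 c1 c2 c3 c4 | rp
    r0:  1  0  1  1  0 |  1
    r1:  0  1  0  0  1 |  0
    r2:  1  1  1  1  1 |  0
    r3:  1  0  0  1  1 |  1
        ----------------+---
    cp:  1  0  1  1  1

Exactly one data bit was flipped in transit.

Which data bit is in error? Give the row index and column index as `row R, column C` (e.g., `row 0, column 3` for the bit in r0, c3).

Recompute each row's even parity and compare to rp:
  r0: data parity 1, sent rp 1 → ok
  r1: data parity 0, sent rp 0 → ok
  r2: data parity 1, sent rp 0 → mismatch
  r3: data parity 1, sent rp 1 → ok
Recompute each column's even parity and compare to cp:
  c0: data parity 1, sent cp 1 → ok
  c1: data parity 0, sent cp 0 → ok
  c2: data parity 0, sent cp 1 → mismatch
  c3: data parity 1, sent cp 1 → ok
  c4: data parity 1, sent cp 1 → ok
Exactly one row (r2) and one column (c2) fail → the flipped bit is at their intersection.

row 2, column 2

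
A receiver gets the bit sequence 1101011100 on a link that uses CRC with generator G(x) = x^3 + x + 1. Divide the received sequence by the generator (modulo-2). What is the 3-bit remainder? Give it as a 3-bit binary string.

Modulo-2 division of 1101011100 by 1011:
  pos 0: 1101 XOR 1011 = 0110
  pos 1: 1100 XOR 1011 = 0111
  pos 2: 1111 XOR 1011 = 0100
  pos 3: 1001 XOR 1011 = 0010
  pos 5: 1010 XOR 1011 = 0001
Remainder = 010 (nonzero — an error is detected).

010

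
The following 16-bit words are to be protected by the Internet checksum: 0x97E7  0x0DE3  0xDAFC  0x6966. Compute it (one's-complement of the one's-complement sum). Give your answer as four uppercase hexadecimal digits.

15D2

One's-complement addition (fold any carry out of bit 15 back into bit 0):
  0x97E7 + 0x0DE3 = 0x0A5CA
  0xA5CA + 0xDAFC = 0x180C6 → wrap carry → 0x80C7
  0x80C7 + 0x6966 = 0x0EA2D
One's-complement sum = 0xEA2D.
Checksum = ~0xEA2D & 0xFFFF = 0x15D2.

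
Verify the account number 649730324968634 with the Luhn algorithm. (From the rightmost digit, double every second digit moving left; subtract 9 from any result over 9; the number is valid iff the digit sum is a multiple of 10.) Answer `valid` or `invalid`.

valid

From the right, keep odd positions and double even positions (subtract 9 from any doubled value over 9):
  doubled (positions 2,4,...): 6 7 9 4 0 5 8 → sum 39
  kept (positions 1,3,...): 4 6 6 4 3 3 9 6 → sum 41
Total = 80.
80 mod 10 = 0, so the number is valid.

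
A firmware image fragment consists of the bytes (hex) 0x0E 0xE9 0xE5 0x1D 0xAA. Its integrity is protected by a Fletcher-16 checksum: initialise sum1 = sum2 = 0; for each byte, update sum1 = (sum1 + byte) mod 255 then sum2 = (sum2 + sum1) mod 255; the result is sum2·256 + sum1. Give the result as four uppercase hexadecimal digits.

Running sums (mod 255):
  after byte 0 (0x0E): sum1=14, sum2=14
  after byte 1 (0xE9): sum1=247, sum2=6
  after byte 2 (0xE5): sum1=221, sum2=227
  after byte 3 (0x1D): sum1=250, sum2=222
  after byte 4 (0xAA): sum1=165, sum2=132
Checksum = sum2·256 + sum1 = 132·256 + 165 = 33957 = 0x84A5.

84A5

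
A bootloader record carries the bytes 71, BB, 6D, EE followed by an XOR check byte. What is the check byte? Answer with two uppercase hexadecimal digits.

49

XOR the bytes together:
  start with 0x71
  0x71 ⊕ 0xBB = 0xCA
  0xCA ⊕ 0x6D = 0xA7
  0xA7 ⊕ 0xEE = 0x49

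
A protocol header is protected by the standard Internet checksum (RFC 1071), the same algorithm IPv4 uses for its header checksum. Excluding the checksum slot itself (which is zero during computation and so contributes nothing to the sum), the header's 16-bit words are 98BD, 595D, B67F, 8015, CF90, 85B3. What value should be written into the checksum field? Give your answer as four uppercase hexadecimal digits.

820B

One's-complement addition (fold any carry out of bit 15 back into bit 0):
  0x98BD + 0x595D = 0x0F21A
  0xF21A + 0xB67F = 0x1A899 → wrap carry → 0xA89A
  0xA89A + 0x8015 = 0x128AF → wrap carry → 0x28B0
  0x28B0 + 0xCF90 = 0x0F840
  0xF840 + 0x85B3 = 0x17DF3 → wrap carry → 0x7DF4
One's-complement sum = 0x7DF4.
Checksum = ~0x7DF4 & 0xFFFF = 0x820B.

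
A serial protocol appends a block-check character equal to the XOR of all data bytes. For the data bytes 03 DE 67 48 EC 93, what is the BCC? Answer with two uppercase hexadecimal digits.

8D

XOR the bytes together:
  start with 0x03
  0x03 ⊕ 0xDE = 0xDD
  0xDD ⊕ 0x67 = 0xBA
  0xBA ⊕ 0x48 = 0xF2
  0xF2 ⊕ 0xEC = 0x1E
  0x1E ⊕ 0x93 = 0x8D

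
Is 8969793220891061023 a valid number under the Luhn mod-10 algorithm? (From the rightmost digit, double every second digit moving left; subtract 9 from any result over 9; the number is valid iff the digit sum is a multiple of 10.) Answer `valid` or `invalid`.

valid

From the right, keep odd positions and double even positions (subtract 9 from any doubled value over 9):
  doubled (positions 2,4,...): 4 2 0 9 0 4 9 9 9 → sum 46
  kept (positions 1,3,...): 3 0 6 1 8 2 3 7 6 8 → sum 44
Total = 90.
90 mod 10 = 0, so the number is valid.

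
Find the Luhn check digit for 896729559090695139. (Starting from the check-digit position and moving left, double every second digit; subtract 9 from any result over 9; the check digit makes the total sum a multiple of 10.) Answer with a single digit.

Partial digits right→left: 9 3 1 5 9 6 0 9 0 9 5 5 9 2 7 6 9 8
Double every second digit counting from the check-digit position (so the 1st, 3rd, 5th, ... of the partial from the right).
  doubled (with −9 where >9): 9 2 9 0 0 1 9 5 9 → sum 44
  kept as-is: 3 5 6 9 9 5 2 6 8 → sum 53
Total = 44 + 53 = 97.
Check digit = (10 − (97 mod 10)) mod 10 = 3.

3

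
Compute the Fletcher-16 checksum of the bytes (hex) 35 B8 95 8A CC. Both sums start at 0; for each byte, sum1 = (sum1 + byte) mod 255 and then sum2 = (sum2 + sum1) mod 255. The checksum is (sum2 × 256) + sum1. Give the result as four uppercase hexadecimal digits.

Running sums (mod 255):
  after byte 0 (35): sum1=53, sum2=53
  after byte 1 (B8): sum1=237, sum2=35
  after byte 2 (95): sum1=131, sum2=166
  after byte 3 (8A): sum1=14, sum2=180
  after byte 4 (CC): sum1=218, sum2=143
Checksum = sum2·256 + sum1 = 143·256 + 218 = 36826 = 0x8FDA.

8FDA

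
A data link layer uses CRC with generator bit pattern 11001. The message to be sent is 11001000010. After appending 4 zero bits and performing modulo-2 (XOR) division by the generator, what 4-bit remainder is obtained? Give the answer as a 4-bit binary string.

1011

Append 4 zeros: 110010000100000. Divide by 11001 (XOR where the leading bit is 1):
  pos 0: 11001 XOR 11001 = 00000
  pos 9: 10000 XOR 11001 = 01001
  pos 10: 10010 XOR 11001 = 01011
Remainder (last 4 bits) = 1011. This is the CRC / FCS.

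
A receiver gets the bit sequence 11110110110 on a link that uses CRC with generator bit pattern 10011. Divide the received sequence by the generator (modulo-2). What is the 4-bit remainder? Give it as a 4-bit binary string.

Modulo-2 division of 11110110110 by 10011:
  pos 0: 11110 XOR 10011 = 01101
  pos 1: 11011 XOR 10011 = 01000
  pos 2: 10001 XOR 10011 = 00010
  pos 5: 10011 XOR 10011 = 00000
Remainder = 0000 (zero — the frame passes the CRC check).

0000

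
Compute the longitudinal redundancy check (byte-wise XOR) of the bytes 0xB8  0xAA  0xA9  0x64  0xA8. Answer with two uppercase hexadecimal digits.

XOR the bytes together:
  start with 0xB8
  0xB8 ⊕ 0xAA = 0x12
  0x12 ⊕ 0xA9 = 0xBB
  0xBB ⊕ 0x64 = 0xDF
  0xDF ⊕ 0xA8 = 0x77

77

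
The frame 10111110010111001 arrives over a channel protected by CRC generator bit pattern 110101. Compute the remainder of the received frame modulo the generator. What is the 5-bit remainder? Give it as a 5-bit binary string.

Modulo-2 division of 10111110010111001 by 110101:
  pos 0: 101111 XOR 110101 = 011010
  pos 1: 110101 XOR 110101 = 000000
  pos 9: 101110 XOR 110101 = 011011
  pos 10: 110110 XOR 110101 = 000011
Remainder = 00111 (nonzero — an error is detected).

00111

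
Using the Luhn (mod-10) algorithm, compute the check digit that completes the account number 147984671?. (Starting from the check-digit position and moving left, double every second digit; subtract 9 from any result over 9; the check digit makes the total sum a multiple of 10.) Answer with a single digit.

Partial digits right→left: 1 7 6 4 8 9 7 4 1
Double every second digit counting from the check-digit position (so the 1st, 3rd, 5th, ... of the partial from the right).
  doubled (with −9 where >9): 2 3 7 5 2 → sum 19
  kept as-is: 7 4 9 4 → sum 24
Total = 19 + 24 = 43.
Check digit = (10 − (43 mod 10)) mod 10 = 7.

7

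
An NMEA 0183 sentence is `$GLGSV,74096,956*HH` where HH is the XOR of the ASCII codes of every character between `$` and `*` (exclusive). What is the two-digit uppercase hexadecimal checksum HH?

4F

XOR the ASCII codes of the payload characters:
  'G' = 0x47 → acc = 0x47
  'L' = 0x4C → acc = 0x0B
  'G' = 0x47 → acc = 0x4C
  'S' = 0x53 → acc = 0x1F
  'V' = 0x56 → acc = 0x49
  ',' = 0x2C → acc = 0x65
  '7' = 0x37 → acc = 0x52
  '4' = 0x34 → acc = 0x66
  '0' = 0x30 → acc = 0x56
  '9' = 0x39 → acc = 0x6F
  '6' = 0x36 → acc = 0x59
  ',' = 0x2C → acc = 0x75
  '9' = 0x39 → acc = 0x4C
  '5' = 0x35 → acc = 0x79
  '6' = 0x36 → acc = 0x4F
Checksum = 0x4F.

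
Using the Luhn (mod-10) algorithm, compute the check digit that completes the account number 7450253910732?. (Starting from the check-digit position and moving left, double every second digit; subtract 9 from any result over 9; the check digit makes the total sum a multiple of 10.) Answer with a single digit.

Partial digits right→left: 2 3 7 0 1 9 3 5 2 0 5 4 7
Double every second digit counting from the check-digit position (so the 1st, 3rd, 5th, ... of the partial from the right).
  doubled (with −9 where >9): 4 5 2 6 4 1 5 → sum 27
  kept as-is: 3 0 9 5 0 4 → sum 21
Total = 27 + 21 = 48.
Check digit = (10 − (48 mod 10)) mod 10 = 2.

2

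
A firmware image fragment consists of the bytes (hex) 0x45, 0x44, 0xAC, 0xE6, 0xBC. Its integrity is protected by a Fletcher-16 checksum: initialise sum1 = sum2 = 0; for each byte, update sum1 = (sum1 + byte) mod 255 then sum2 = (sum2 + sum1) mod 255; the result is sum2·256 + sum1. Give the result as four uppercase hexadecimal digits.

FBD9

Running sums (mod 255):
  after byte 0 (0x45): sum1=69, sum2=69
  after byte 1 (0x44): sum1=137, sum2=206
  after byte 2 (0xAC): sum1=54, sum2=5
  after byte 3 (0xE6): sum1=29, sum2=34
  after byte 4 (0xBC): sum1=217, sum2=251
Checksum = sum2·256 + sum1 = 251·256 + 217 = 64473 = 0xFBD9.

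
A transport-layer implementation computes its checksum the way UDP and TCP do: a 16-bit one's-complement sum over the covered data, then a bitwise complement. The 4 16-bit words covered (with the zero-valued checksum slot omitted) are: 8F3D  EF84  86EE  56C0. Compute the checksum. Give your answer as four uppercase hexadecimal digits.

A38E

One's-complement addition (fold any carry out of bit 15 back into bit 0):
  0x8F3D + 0xEF84 = 0x17EC1 → wrap carry → 0x7EC2
  0x7EC2 + 0x86EE = 0x105B0 → wrap carry → 0x05B1
  0x05B1 + 0x56C0 = 0x05C71
One's-complement sum = 0x5C71.
Checksum = ~0x5C71 & 0xFFFF = 0xA38E.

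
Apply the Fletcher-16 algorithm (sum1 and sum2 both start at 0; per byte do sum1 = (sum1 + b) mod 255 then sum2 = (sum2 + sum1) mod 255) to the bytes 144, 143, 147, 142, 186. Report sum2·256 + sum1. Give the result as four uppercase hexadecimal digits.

Running sums (mod 255):
  after byte 0 (144): sum1=144, sum2=144
  after byte 1 (143): sum1=32, sum2=176
  after byte 2 (147): sum1=179, sum2=100
  after byte 3 (142): sum1=66, sum2=166
  after byte 4 (186): sum1=252, sum2=163
Checksum = sum2·256 + sum1 = 163·256 + 252 = 41980 = 0xA3FC.

A3FC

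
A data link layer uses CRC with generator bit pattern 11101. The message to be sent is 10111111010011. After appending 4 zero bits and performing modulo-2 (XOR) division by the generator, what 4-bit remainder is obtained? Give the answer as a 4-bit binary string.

1111

Append 4 zeros: 101111110100110000. Divide by 11101 (XOR where the leading bit is 1):
  pos 0: 10111 XOR 11101 = 01010
  pos 1: 10101 XOR 11101 = 01000
  pos 2: 10001 XOR 11101 = 01100
  pos 3: 11001 XOR 11101 = 00100
  pos 5: 10001 XOR 11101 = 01100
  pos 6: 11000 XOR 11101 = 00101
  pos 8: 10101 XOR 11101 = 01000
  pos 9: 10001 XOR 11101 = 01100
  pos 10: 11000 XOR 11101 = 00101
  pos 12: 10100 XOR 11101 = 01001
  pos 13: 10010 XOR 11101 = 01111
Remainder (last 4 bits) = 1111. This is the CRC / FCS.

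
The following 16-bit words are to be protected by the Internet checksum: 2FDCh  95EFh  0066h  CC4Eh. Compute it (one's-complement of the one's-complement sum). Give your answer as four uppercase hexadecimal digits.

6D7F

One's-complement addition (fold any carry out of bit 15 back into bit 0):
  0x2FDC + 0x95EF = 0x0C5CB
  0xC5CB + 0x0066 = 0x0C631
  0xC631 + 0xCC4E = 0x1927F → wrap carry → 0x9280
One's-complement sum = 0x9280.
Checksum = ~0x9280 & 0xFFFF = 0x6D7F.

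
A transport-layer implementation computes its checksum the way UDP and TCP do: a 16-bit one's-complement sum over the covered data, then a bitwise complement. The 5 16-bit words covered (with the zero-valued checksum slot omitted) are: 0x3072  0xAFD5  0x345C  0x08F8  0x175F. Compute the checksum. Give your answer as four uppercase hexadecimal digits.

CB04

One's-complement addition (fold any carry out of bit 15 back into bit 0):
  0x3072 + 0xAFD5 = 0x0E047
  0xE047 + 0x345C = 0x114A3 → wrap carry → 0x14A4
  0x14A4 + 0x08F8 = 0x01D9C
  0x1D9C + 0x175F = 0x034FB
One's-complement sum = 0x34FB.
Checksum = ~0x34FB & 0xFFFF = 0xCB04.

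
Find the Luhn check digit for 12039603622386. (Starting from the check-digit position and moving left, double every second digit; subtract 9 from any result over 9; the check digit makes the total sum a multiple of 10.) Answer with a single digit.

2

Partial digits right→left: 6 8 3 2 2 6 3 0 6 9 3 0 2 1
Double every second digit counting from the check-digit position (so the 1st, 3rd, 5th, ... of the partial from the right).
  doubled (with −9 where >9): 3 6 4 6 3 6 4 → sum 32
  kept as-is: 8 2 6 0 9 0 1 → sum 26
Total = 32 + 26 = 58.
Check digit = (10 − (58 mod 10)) mod 10 = 2.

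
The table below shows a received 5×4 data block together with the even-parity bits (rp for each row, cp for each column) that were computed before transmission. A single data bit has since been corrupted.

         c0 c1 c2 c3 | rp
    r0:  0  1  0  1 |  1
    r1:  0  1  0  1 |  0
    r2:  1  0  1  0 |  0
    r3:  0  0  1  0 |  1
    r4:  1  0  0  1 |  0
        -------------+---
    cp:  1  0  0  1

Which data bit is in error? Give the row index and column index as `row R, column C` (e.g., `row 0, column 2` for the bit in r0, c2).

Recompute each row's even parity and compare to rp:
  r0: data parity 0, sent rp 1 → mismatch
  r1: data parity 0, sent rp 0 → ok
  r2: data parity 0, sent rp 0 → ok
  r3: data parity 1, sent rp 1 → ok
  r4: data parity 0, sent rp 0 → ok
Recompute each column's even parity and compare to cp:
  c0: data parity 0, sent cp 1 → mismatch
  c1: data parity 0, sent cp 0 → ok
  c2: data parity 0, sent cp 0 → ok
  c3: data parity 1, sent cp 1 → ok
Exactly one row (r0) and one column (c0) fail → the flipped bit is at their intersection.

row 0, column 0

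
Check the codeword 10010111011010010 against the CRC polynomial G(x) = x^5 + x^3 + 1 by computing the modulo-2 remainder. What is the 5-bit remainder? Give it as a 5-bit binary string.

Modulo-2 division of 10010111011010010 by 101001:
  pos 0: 100101 XOR 101001 = 001100
  pos 2: 110011 XOR 101001 = 011010
  pos 3: 110100 XOR 101001 = 011101
  pos 4: 111011 XOR 101001 = 010010
  pos 5: 100101 XOR 101001 = 001100
  pos 7: 110001 XOR 101001 = 011000
  pos 8: 110000 XOR 101001 = 011001
  pos 9: 110010 XOR 101001 = 011011
  pos 10: 110111 XOR 101001 = 011110
  pos 11: 111100 XOR 101001 = 010101
Remainder = 10101 (nonzero — an error is detected).

10101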